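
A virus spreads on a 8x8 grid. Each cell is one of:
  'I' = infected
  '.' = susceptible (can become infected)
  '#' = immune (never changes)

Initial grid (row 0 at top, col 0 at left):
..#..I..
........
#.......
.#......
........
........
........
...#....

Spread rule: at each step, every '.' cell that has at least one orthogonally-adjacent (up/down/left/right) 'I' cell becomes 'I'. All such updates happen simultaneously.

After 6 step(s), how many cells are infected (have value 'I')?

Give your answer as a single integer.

Step 0 (initial): 1 infected
Step 1: +3 new -> 4 infected
Step 2: +5 new -> 9 infected
Step 3: +5 new -> 14 infected
Step 4: +6 new -> 20 infected
Step 5: +7 new -> 27 infected
Step 6: +9 new -> 36 infected

Answer: 36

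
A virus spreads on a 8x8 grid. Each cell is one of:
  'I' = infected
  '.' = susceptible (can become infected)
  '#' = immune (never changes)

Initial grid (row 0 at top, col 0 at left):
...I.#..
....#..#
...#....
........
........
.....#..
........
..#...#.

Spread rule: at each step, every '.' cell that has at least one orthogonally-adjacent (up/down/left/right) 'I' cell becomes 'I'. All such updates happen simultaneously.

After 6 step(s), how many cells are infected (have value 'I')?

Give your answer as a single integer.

Step 0 (initial): 1 infected
Step 1: +3 new -> 4 infected
Step 2: +2 new -> 6 infected
Step 3: +3 new -> 9 infected
Step 4: +3 new -> 12 infected
Step 5: +4 new -> 16 infected
Step 6: +5 new -> 21 infected

Answer: 21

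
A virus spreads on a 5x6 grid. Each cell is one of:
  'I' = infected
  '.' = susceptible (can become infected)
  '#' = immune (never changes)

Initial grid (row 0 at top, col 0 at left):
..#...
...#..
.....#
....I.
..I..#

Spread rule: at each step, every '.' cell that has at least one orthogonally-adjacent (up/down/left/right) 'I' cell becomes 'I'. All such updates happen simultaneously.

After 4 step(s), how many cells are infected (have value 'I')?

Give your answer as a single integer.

Answer: 23

Derivation:
Step 0 (initial): 2 infected
Step 1: +7 new -> 9 infected
Step 2: +5 new -> 14 infected
Step 3: +5 new -> 19 infected
Step 4: +4 new -> 23 infected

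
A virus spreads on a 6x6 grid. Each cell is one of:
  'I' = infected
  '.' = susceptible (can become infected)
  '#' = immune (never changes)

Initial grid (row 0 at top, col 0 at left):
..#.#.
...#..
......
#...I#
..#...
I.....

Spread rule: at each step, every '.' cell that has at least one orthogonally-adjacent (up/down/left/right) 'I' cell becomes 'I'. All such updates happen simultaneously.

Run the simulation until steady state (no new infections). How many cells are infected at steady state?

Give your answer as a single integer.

Answer: 29

Derivation:
Step 0 (initial): 2 infected
Step 1: +5 new -> 7 infected
Step 2: +9 new -> 16 infected
Step 3: +5 new -> 21 infected
Step 4: +3 new -> 24 infected
Step 5: +2 new -> 26 infected
Step 6: +2 new -> 28 infected
Step 7: +1 new -> 29 infected
Step 8: +0 new -> 29 infected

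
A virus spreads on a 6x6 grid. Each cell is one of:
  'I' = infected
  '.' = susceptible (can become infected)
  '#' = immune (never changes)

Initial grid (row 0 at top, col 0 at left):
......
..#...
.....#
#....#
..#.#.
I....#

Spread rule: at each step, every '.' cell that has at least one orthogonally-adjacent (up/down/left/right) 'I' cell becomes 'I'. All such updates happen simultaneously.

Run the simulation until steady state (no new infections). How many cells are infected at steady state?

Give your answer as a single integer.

Step 0 (initial): 1 infected
Step 1: +2 new -> 3 infected
Step 2: +2 new -> 5 infected
Step 3: +2 new -> 7 infected
Step 4: +4 new -> 11 infected
Step 5: +4 new -> 15 infected
Step 6: +4 new -> 19 infected
Step 7: +4 new -> 23 infected
Step 8: +2 new -> 25 infected
Step 9: +2 new -> 27 infected
Step 10: +1 new -> 28 infected
Step 11: +0 new -> 28 infected

Answer: 28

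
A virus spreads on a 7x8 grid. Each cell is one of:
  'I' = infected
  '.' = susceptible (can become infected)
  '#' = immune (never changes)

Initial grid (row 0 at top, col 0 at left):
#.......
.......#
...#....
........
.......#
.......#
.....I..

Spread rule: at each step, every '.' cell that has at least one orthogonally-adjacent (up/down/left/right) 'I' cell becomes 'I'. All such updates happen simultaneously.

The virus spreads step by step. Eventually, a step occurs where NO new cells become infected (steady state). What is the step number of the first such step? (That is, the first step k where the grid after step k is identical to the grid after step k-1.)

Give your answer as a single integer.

Answer: 11

Derivation:
Step 0 (initial): 1 infected
Step 1: +3 new -> 4 infected
Step 2: +5 new -> 9 infected
Step 3: +5 new -> 14 infected
Step 4: +6 new -> 20 infected
Step 5: +8 new -> 28 infected
Step 6: +7 new -> 35 infected
Step 7: +6 new -> 41 infected
Step 8: +5 new -> 46 infected
Step 9: +3 new -> 49 infected
Step 10: +2 new -> 51 infected
Step 11: +0 new -> 51 infected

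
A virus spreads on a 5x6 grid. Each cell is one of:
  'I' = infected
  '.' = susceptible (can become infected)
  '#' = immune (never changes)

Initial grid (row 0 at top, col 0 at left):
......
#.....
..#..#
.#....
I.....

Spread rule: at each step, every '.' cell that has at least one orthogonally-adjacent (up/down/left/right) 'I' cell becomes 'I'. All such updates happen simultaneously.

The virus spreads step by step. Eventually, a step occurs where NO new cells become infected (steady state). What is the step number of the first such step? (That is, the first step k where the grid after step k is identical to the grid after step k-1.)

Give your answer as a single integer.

Step 0 (initial): 1 infected
Step 1: +2 new -> 3 infected
Step 2: +2 new -> 5 infected
Step 3: +3 new -> 8 infected
Step 4: +3 new -> 11 infected
Step 5: +5 new -> 16 infected
Step 6: +5 new -> 21 infected
Step 7: +2 new -> 23 infected
Step 8: +2 new -> 25 infected
Step 9: +1 new -> 26 infected
Step 10: +0 new -> 26 infected

Answer: 10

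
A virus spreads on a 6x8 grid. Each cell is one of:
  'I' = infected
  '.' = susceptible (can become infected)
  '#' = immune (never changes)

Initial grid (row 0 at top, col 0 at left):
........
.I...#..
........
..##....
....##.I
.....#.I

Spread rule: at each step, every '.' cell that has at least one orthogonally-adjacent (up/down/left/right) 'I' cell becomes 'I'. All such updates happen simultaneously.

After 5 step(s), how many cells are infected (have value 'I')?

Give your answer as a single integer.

Step 0 (initial): 3 infected
Step 1: +7 new -> 10 infected
Step 2: +8 new -> 18 infected
Step 3: +8 new -> 26 infected
Step 4: +9 new -> 35 infected
Step 5: +5 new -> 40 infected

Answer: 40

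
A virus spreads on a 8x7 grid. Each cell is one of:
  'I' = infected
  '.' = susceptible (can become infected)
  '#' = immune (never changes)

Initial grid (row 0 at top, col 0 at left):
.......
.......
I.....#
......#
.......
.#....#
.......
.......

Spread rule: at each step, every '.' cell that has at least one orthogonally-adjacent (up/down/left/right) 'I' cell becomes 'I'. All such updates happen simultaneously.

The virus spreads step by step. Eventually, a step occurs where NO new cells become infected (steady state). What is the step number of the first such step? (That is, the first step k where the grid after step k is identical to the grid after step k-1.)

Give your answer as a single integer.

Answer: 12

Derivation:
Step 0 (initial): 1 infected
Step 1: +3 new -> 4 infected
Step 2: +5 new -> 9 infected
Step 3: +6 new -> 15 infected
Step 4: +6 new -> 21 infected
Step 5: +8 new -> 29 infected
Step 6: +7 new -> 36 infected
Step 7: +6 new -> 42 infected
Step 8: +5 new -> 47 infected
Step 9: +2 new -> 49 infected
Step 10: +2 new -> 51 infected
Step 11: +1 new -> 52 infected
Step 12: +0 new -> 52 infected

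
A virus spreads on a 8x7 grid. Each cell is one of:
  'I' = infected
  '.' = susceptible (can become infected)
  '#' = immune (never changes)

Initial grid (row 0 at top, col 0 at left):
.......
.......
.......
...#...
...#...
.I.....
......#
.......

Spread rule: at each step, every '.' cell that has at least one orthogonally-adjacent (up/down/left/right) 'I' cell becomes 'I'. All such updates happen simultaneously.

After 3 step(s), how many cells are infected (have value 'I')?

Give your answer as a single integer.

Answer: 19

Derivation:
Step 0 (initial): 1 infected
Step 1: +4 new -> 5 infected
Step 2: +7 new -> 12 infected
Step 3: +7 new -> 19 infected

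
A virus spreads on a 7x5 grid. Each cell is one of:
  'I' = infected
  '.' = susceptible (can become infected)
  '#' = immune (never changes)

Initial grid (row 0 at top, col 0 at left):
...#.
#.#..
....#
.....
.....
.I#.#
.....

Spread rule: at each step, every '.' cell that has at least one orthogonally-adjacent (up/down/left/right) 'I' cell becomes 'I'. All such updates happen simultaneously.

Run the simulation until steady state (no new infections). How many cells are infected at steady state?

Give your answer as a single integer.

Answer: 29

Derivation:
Step 0 (initial): 1 infected
Step 1: +3 new -> 4 infected
Step 2: +5 new -> 9 infected
Step 3: +5 new -> 14 infected
Step 4: +7 new -> 21 infected
Step 5: +3 new -> 24 infected
Step 6: +3 new -> 27 infected
Step 7: +1 new -> 28 infected
Step 8: +1 new -> 29 infected
Step 9: +0 new -> 29 infected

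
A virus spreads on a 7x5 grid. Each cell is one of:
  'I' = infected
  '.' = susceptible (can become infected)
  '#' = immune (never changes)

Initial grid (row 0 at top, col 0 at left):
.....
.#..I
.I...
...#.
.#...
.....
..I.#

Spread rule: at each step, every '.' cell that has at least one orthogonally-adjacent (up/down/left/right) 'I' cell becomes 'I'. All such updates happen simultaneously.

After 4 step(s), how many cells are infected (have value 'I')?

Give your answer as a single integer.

Answer: 31

Derivation:
Step 0 (initial): 3 infected
Step 1: +9 new -> 12 infected
Step 2: +11 new -> 23 infected
Step 3: +7 new -> 30 infected
Step 4: +1 new -> 31 infected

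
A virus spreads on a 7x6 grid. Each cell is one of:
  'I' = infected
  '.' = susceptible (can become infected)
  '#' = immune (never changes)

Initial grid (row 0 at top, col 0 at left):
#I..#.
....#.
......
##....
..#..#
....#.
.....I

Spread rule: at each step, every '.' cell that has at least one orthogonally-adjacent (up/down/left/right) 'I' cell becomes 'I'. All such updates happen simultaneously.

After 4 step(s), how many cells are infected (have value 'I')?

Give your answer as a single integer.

Answer: 21

Derivation:
Step 0 (initial): 2 infected
Step 1: +4 new -> 6 infected
Step 2: +5 new -> 11 infected
Step 3: +5 new -> 16 infected
Step 4: +5 new -> 21 infected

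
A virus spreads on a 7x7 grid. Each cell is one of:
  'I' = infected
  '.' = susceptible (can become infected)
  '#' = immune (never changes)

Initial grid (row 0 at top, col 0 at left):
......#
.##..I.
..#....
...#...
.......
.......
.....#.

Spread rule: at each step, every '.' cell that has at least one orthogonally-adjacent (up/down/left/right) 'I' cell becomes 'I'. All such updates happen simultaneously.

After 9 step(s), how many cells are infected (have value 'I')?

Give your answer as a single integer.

Answer: 42

Derivation:
Step 0 (initial): 1 infected
Step 1: +4 new -> 5 infected
Step 2: +5 new -> 10 infected
Step 3: +5 new -> 15 infected
Step 4: +4 new -> 19 infected
Step 5: +4 new -> 23 infected
Step 6: +5 new -> 28 infected
Step 7: +5 new -> 33 infected
Step 8: +5 new -> 38 infected
Step 9: +4 new -> 42 infected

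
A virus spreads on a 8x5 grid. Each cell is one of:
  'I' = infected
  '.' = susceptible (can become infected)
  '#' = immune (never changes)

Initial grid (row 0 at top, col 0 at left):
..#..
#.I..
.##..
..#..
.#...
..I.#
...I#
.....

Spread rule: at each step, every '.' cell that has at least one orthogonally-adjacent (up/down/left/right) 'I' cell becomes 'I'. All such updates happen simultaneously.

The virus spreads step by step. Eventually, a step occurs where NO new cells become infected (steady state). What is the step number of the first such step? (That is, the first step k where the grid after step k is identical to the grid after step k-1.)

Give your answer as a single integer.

Step 0 (initial): 3 infected
Step 1: +7 new -> 10 infected
Step 2: +9 new -> 19 infected
Step 3: +8 new -> 27 infected
Step 4: +3 new -> 30 infected
Step 5: +2 new -> 32 infected
Step 6: +0 new -> 32 infected

Answer: 6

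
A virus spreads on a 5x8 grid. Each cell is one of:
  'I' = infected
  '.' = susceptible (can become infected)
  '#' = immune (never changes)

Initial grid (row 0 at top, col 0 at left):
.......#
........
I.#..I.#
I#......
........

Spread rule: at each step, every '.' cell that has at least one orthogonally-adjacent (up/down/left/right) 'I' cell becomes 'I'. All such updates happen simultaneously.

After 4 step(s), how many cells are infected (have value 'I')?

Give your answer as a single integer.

Step 0 (initial): 3 infected
Step 1: +7 new -> 10 infected
Step 2: +10 new -> 20 infected
Step 3: +11 new -> 31 infected
Step 4: +5 new -> 36 infected

Answer: 36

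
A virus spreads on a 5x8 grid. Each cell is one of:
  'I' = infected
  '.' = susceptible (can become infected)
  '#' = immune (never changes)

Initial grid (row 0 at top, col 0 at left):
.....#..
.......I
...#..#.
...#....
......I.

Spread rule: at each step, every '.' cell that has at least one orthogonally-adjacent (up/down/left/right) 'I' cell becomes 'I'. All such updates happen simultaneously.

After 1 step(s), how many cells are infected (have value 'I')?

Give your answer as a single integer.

Step 0 (initial): 2 infected
Step 1: +6 new -> 8 infected

Answer: 8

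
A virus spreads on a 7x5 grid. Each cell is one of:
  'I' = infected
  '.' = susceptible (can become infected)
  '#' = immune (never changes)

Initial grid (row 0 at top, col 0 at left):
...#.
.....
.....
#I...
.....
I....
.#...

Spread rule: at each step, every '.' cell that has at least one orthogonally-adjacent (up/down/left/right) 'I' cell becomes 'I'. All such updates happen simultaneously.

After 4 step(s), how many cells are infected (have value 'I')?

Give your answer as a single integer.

Answer: 29

Derivation:
Step 0 (initial): 2 infected
Step 1: +6 new -> 8 infected
Step 2: +6 new -> 14 infected
Step 3: +8 new -> 22 infected
Step 4: +7 new -> 29 infected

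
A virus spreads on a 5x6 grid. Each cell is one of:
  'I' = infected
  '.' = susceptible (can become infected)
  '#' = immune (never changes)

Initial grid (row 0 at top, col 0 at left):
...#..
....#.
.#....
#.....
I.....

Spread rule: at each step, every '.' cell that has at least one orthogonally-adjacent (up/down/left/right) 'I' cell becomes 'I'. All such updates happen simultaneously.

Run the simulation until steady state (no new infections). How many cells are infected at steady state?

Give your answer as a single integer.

Answer: 26

Derivation:
Step 0 (initial): 1 infected
Step 1: +1 new -> 2 infected
Step 2: +2 new -> 4 infected
Step 3: +2 new -> 6 infected
Step 4: +3 new -> 9 infected
Step 5: +4 new -> 13 infected
Step 6: +5 new -> 18 infected
Step 7: +3 new -> 21 infected
Step 8: +3 new -> 24 infected
Step 9: +1 new -> 25 infected
Step 10: +1 new -> 26 infected
Step 11: +0 new -> 26 infected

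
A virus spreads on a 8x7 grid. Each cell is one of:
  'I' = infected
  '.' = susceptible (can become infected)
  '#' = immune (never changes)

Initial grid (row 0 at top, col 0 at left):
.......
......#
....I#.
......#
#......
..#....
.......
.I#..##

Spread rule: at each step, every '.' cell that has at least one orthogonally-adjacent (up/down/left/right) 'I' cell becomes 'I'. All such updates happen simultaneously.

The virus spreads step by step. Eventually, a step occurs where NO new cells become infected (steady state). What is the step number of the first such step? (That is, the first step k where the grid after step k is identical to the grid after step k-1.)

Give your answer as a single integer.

Step 0 (initial): 2 infected
Step 1: +5 new -> 7 infected
Step 2: +10 new -> 17 infected
Step 3: +11 new -> 28 infected
Step 4: +11 new -> 39 infected
Step 5: +6 new -> 45 infected
Step 6: +2 new -> 47 infected
Step 7: +0 new -> 47 infected

Answer: 7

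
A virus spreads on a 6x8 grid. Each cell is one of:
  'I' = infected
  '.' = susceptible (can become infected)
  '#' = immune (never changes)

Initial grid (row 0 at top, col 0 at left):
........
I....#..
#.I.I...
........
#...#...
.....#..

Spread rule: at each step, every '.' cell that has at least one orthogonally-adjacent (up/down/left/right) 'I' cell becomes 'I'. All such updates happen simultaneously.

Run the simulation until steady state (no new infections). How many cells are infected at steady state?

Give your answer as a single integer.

Answer: 43

Derivation:
Step 0 (initial): 3 infected
Step 1: +9 new -> 12 infected
Step 2: +9 new -> 21 infected
Step 3: +10 new -> 31 infected
Step 4: +6 new -> 37 infected
Step 5: +5 new -> 42 infected
Step 6: +1 new -> 43 infected
Step 7: +0 new -> 43 infected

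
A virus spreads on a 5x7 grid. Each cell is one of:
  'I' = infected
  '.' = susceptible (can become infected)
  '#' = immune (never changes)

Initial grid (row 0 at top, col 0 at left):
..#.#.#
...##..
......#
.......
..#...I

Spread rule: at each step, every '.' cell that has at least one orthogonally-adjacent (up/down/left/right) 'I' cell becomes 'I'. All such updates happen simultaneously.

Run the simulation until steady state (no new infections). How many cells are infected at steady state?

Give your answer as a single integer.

Step 0 (initial): 1 infected
Step 1: +2 new -> 3 infected
Step 2: +2 new -> 5 infected
Step 3: +3 new -> 8 infected
Step 4: +3 new -> 11 infected
Step 5: +4 new -> 15 infected
Step 6: +2 new -> 17 infected
Step 7: +4 new -> 21 infected
Step 8: +3 new -> 24 infected
Step 9: +2 new -> 26 infected
Step 10: +1 new -> 27 infected
Step 11: +0 new -> 27 infected

Answer: 27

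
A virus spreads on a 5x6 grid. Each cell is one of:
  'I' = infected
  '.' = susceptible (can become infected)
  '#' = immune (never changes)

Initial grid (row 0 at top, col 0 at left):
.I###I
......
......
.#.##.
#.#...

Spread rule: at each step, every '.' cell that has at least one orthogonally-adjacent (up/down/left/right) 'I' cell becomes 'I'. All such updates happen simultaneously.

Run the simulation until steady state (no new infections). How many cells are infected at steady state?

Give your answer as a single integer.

Answer: 21

Derivation:
Step 0 (initial): 2 infected
Step 1: +3 new -> 5 infected
Step 2: +5 new -> 10 infected
Step 3: +5 new -> 15 infected
Step 4: +4 new -> 19 infected
Step 5: +1 new -> 20 infected
Step 6: +1 new -> 21 infected
Step 7: +0 new -> 21 infected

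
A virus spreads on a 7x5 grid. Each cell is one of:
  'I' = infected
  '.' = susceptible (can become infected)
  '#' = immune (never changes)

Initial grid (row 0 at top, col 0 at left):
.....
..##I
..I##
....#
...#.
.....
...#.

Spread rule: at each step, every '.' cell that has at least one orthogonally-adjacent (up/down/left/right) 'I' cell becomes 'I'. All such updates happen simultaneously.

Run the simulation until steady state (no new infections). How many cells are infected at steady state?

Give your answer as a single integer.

Step 0 (initial): 2 infected
Step 1: +3 new -> 5 infected
Step 2: +6 new -> 11 infected
Step 3: +6 new -> 17 infected
Step 4: +5 new -> 22 infected
Step 5: +3 new -> 25 infected
Step 6: +3 new -> 28 infected
Step 7: +0 new -> 28 infected

Answer: 28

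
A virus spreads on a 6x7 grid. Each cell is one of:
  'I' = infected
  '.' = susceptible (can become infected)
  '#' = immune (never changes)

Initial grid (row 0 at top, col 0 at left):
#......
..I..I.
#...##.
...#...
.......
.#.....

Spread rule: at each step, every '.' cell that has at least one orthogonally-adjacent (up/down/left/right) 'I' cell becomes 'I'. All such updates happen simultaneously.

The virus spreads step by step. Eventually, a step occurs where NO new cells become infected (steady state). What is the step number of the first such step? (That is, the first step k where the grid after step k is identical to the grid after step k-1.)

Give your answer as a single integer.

Step 0 (initial): 2 infected
Step 1: +7 new -> 9 infected
Step 2: +9 new -> 18 infected
Step 3: +3 new -> 21 infected
Step 4: +6 new -> 27 infected
Step 5: +6 new -> 33 infected
Step 6: +3 new -> 36 infected
Step 7: +0 new -> 36 infected

Answer: 7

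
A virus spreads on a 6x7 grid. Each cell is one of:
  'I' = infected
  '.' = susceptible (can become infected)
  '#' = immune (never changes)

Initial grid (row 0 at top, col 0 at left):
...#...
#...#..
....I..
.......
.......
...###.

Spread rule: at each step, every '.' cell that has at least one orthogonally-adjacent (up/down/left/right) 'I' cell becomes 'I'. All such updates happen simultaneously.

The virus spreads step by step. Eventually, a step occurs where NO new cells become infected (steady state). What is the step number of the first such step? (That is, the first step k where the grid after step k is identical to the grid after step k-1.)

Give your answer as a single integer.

Step 0 (initial): 1 infected
Step 1: +3 new -> 4 infected
Step 2: +7 new -> 11 infected
Step 3: +8 new -> 19 infected
Step 4: +8 new -> 27 infected
Step 5: +5 new -> 32 infected
Step 6: +3 new -> 35 infected
Step 7: +1 new -> 36 infected
Step 8: +0 new -> 36 infected

Answer: 8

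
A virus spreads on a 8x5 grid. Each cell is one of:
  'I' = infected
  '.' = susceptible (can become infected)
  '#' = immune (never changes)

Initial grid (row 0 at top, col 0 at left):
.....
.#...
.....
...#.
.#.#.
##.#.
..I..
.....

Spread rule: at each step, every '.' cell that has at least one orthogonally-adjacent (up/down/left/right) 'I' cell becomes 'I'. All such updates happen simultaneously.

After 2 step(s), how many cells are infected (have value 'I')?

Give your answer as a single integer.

Step 0 (initial): 1 infected
Step 1: +4 new -> 5 infected
Step 2: +5 new -> 10 infected

Answer: 10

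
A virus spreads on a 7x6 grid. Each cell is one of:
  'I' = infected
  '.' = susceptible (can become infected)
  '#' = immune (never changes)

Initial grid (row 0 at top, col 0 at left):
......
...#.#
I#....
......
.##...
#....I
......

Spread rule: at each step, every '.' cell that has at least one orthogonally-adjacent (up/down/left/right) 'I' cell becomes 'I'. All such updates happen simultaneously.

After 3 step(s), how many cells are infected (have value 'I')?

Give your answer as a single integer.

Step 0 (initial): 2 infected
Step 1: +5 new -> 7 infected
Step 2: +8 new -> 15 infected
Step 3: +8 new -> 23 infected

Answer: 23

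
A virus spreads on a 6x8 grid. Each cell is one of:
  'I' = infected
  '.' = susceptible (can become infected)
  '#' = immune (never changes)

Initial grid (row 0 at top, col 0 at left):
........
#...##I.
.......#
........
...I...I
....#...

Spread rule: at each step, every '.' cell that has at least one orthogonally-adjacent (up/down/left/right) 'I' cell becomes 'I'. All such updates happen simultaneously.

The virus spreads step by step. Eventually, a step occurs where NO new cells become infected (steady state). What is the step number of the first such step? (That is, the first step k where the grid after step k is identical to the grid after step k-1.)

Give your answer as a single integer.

Answer: 8

Derivation:
Step 0 (initial): 3 infected
Step 1: +10 new -> 13 infected
Step 2: +11 new -> 24 infected
Step 3: +9 new -> 33 infected
Step 4: +5 new -> 38 infected
Step 5: +3 new -> 41 infected
Step 6: +1 new -> 42 infected
Step 7: +1 new -> 43 infected
Step 8: +0 new -> 43 infected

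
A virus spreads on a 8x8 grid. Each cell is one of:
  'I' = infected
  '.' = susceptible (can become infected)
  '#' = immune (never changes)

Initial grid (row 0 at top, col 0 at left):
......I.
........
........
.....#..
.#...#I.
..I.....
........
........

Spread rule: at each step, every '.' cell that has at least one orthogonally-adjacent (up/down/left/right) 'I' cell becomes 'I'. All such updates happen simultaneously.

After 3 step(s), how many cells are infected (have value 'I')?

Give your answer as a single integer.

Step 0 (initial): 3 infected
Step 1: +10 new -> 13 infected
Step 2: +15 new -> 28 infected
Step 3: +16 new -> 44 infected

Answer: 44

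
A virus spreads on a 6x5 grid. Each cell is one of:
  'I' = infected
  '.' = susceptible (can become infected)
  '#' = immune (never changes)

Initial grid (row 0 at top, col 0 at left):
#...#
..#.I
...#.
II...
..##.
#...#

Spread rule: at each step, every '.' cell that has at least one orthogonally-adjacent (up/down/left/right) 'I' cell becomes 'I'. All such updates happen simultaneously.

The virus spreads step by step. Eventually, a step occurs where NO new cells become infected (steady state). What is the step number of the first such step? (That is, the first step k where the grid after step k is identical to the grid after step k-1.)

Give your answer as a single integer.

Answer: 5

Derivation:
Step 0 (initial): 3 infected
Step 1: +7 new -> 10 infected
Step 2: +7 new -> 17 infected
Step 3: +4 new -> 21 infected
Step 4: +1 new -> 22 infected
Step 5: +0 new -> 22 infected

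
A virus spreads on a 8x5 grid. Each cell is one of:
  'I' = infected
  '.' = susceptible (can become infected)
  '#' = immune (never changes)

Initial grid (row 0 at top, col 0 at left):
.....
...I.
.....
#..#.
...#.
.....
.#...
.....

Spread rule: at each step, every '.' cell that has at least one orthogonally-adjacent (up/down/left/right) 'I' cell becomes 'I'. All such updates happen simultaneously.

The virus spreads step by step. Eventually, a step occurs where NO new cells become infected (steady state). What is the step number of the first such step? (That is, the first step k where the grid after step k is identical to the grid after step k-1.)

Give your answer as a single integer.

Step 0 (initial): 1 infected
Step 1: +4 new -> 5 infected
Step 2: +5 new -> 10 infected
Step 3: +5 new -> 15 infected
Step 4: +5 new -> 20 infected
Step 5: +3 new -> 23 infected
Step 6: +5 new -> 28 infected
Step 7: +4 new -> 32 infected
Step 8: +3 new -> 35 infected
Step 9: +1 new -> 36 infected
Step 10: +0 new -> 36 infected

Answer: 10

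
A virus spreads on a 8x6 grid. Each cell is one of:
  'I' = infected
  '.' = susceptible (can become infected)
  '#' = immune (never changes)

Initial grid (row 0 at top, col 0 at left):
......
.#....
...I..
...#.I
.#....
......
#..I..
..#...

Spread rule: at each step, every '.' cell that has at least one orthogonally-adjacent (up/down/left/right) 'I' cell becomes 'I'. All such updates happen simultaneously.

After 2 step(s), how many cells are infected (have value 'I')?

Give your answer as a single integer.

Step 0 (initial): 3 infected
Step 1: +10 new -> 13 infected
Step 2: +14 new -> 27 infected

Answer: 27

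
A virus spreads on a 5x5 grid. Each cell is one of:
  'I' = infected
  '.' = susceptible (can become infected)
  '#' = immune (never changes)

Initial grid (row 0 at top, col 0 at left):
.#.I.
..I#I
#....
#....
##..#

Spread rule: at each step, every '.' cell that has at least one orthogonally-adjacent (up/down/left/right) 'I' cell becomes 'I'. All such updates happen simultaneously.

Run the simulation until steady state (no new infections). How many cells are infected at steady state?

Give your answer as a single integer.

Step 0 (initial): 3 infected
Step 1: +5 new -> 8 infected
Step 2: +5 new -> 13 infected
Step 3: +4 new -> 17 infected
Step 4: +1 new -> 18 infected
Step 5: +0 new -> 18 infected

Answer: 18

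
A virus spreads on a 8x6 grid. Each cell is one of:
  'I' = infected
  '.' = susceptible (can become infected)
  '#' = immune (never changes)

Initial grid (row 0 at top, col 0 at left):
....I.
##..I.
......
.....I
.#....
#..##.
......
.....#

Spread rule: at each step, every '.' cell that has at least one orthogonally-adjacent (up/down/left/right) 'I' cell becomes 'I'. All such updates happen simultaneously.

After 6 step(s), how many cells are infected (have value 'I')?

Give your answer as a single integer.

Step 0 (initial): 3 infected
Step 1: +8 new -> 11 infected
Step 2: +6 new -> 17 infected
Step 3: +5 new -> 22 infected
Step 4: +5 new -> 27 infected
Step 5: +5 new -> 32 infected
Step 6: +4 new -> 36 infected

Answer: 36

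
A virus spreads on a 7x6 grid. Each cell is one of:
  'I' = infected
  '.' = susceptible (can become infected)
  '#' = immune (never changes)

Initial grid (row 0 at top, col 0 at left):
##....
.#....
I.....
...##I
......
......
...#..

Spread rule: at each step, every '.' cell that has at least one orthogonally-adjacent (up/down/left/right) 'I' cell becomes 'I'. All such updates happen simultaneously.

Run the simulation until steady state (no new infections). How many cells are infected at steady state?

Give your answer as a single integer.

Answer: 36

Derivation:
Step 0 (initial): 2 infected
Step 1: +5 new -> 7 infected
Step 2: +7 new -> 14 infected
Step 3: +10 new -> 24 infected
Step 4: +8 new -> 32 infected
Step 5: +3 new -> 35 infected
Step 6: +1 new -> 36 infected
Step 7: +0 new -> 36 infected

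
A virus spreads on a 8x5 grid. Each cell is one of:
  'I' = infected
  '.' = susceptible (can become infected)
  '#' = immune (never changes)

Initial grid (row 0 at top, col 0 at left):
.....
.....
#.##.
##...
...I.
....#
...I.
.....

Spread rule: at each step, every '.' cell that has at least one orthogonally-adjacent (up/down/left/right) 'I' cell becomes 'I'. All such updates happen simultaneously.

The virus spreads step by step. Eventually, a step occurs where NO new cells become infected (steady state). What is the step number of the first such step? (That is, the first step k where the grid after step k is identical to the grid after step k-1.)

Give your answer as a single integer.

Step 0 (initial): 2 infected
Step 1: +7 new -> 9 infected
Step 2: +7 new -> 16 infected
Step 3: +5 new -> 21 infected
Step 4: +3 new -> 24 infected
Step 5: +2 new -> 26 infected
Step 6: +2 new -> 28 infected
Step 7: +2 new -> 30 infected
Step 8: +3 new -> 33 infected
Step 9: +1 new -> 34 infected
Step 10: +0 new -> 34 infected

Answer: 10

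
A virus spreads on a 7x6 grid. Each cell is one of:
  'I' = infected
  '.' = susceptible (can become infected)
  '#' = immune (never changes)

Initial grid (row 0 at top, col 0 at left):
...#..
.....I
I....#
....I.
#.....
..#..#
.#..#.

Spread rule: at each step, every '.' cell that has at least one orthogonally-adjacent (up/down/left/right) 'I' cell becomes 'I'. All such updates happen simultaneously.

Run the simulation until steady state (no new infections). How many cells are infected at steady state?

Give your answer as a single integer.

Step 0 (initial): 3 infected
Step 1: +9 new -> 12 infected
Step 2: +11 new -> 23 infected
Step 3: +5 new -> 28 infected
Step 4: +3 new -> 31 infected
Step 5: +2 new -> 33 infected
Step 6: +1 new -> 34 infected
Step 7: +0 new -> 34 infected

Answer: 34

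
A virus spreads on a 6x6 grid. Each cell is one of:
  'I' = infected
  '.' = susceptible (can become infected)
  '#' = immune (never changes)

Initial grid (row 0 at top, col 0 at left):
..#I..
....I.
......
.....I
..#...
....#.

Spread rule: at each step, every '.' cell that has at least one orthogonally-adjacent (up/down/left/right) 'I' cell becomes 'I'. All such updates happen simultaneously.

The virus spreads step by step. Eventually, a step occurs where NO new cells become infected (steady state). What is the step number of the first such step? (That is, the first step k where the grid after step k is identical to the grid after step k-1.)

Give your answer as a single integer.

Answer: 8

Derivation:
Step 0 (initial): 3 infected
Step 1: +7 new -> 10 infected
Step 2: +6 new -> 16 infected
Step 3: +4 new -> 20 infected
Step 4: +5 new -> 25 infected
Step 5: +5 new -> 30 infected
Step 6: +2 new -> 32 infected
Step 7: +1 new -> 33 infected
Step 8: +0 new -> 33 infected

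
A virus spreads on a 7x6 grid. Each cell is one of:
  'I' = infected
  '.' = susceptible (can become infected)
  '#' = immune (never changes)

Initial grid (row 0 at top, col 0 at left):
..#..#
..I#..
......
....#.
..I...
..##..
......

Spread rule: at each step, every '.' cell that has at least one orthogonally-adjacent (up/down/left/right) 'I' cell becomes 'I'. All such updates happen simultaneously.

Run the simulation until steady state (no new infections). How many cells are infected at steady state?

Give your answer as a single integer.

Step 0 (initial): 2 infected
Step 1: +5 new -> 7 infected
Step 2: +9 new -> 16 infected
Step 3: +8 new -> 24 infected
Step 4: +7 new -> 31 infected
Step 5: +4 new -> 35 infected
Step 6: +1 new -> 36 infected
Step 7: +0 new -> 36 infected

Answer: 36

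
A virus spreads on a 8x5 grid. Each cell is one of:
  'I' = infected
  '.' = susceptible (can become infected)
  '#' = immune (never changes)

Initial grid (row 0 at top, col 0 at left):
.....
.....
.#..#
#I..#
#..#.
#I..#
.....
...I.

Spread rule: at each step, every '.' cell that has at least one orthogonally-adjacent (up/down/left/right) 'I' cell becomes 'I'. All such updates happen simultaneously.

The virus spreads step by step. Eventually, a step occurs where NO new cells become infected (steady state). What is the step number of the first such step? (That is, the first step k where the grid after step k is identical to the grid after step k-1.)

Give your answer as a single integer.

Step 0 (initial): 3 infected
Step 1: +7 new -> 10 infected
Step 2: +8 new -> 18 infected
Step 3: +3 new -> 21 infected
Step 4: +3 new -> 24 infected
Step 5: +4 new -> 28 infected
Step 6: +3 new -> 31 infected
Step 7: +0 new -> 31 infected

Answer: 7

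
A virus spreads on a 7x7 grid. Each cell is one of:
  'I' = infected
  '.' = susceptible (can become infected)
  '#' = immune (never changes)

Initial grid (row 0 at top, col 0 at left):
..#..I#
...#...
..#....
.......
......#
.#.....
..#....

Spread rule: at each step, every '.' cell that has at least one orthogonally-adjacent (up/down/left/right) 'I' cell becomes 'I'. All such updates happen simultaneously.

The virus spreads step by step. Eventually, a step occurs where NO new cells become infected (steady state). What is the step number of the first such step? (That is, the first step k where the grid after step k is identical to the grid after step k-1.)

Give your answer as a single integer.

Step 0 (initial): 1 infected
Step 1: +2 new -> 3 infected
Step 2: +4 new -> 7 infected
Step 3: +3 new -> 10 infected
Step 4: +4 new -> 14 infected
Step 5: +3 new -> 17 infected
Step 6: +5 new -> 22 infected
Step 7: +5 new -> 27 infected
Step 8: +5 new -> 32 infected
Step 9: +3 new -> 35 infected
Step 10: +4 new -> 39 infected
Step 11: +2 new -> 41 infected
Step 12: +1 new -> 42 infected
Step 13: +0 new -> 42 infected

Answer: 13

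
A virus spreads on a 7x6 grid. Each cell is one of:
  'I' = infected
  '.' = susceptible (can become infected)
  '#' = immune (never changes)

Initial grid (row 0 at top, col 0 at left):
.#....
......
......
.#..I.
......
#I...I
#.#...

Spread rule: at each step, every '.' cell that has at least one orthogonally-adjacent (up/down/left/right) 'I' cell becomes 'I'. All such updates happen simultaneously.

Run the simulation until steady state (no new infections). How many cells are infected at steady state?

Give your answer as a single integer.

Step 0 (initial): 3 infected
Step 1: +10 new -> 13 infected
Step 2: +9 new -> 22 infected
Step 3: +6 new -> 28 infected
Step 4: +5 new -> 33 infected
Step 5: +3 new -> 36 infected
Step 6: +1 new -> 37 infected
Step 7: +0 new -> 37 infected

Answer: 37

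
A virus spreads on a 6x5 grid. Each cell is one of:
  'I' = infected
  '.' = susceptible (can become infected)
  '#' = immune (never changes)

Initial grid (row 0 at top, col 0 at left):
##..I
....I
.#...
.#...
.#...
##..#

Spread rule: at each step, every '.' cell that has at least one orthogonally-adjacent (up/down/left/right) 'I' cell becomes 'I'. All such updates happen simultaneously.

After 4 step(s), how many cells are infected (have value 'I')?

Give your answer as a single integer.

Step 0 (initial): 2 infected
Step 1: +3 new -> 5 infected
Step 2: +4 new -> 9 infected
Step 3: +4 new -> 13 infected
Step 4: +3 new -> 16 infected

Answer: 16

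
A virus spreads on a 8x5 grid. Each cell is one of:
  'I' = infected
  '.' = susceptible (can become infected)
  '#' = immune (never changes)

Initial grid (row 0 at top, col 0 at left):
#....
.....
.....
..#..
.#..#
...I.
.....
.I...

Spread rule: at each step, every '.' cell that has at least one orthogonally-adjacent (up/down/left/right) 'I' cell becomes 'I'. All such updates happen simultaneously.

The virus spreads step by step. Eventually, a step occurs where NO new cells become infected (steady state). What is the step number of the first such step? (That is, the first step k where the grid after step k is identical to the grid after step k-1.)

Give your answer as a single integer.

Answer: 8

Derivation:
Step 0 (initial): 2 infected
Step 1: +7 new -> 9 infected
Step 2: +7 new -> 16 infected
Step 3: +4 new -> 20 infected
Step 4: +4 new -> 24 infected
Step 5: +5 new -> 29 infected
Step 6: +5 new -> 34 infected
Step 7: +2 new -> 36 infected
Step 8: +0 new -> 36 infected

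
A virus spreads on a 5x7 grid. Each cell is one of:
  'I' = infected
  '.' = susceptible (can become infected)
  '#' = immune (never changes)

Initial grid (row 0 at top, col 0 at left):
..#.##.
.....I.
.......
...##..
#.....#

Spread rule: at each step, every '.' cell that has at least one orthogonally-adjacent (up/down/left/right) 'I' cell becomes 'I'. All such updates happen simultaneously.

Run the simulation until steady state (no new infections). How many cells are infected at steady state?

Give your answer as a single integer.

Step 0 (initial): 1 infected
Step 1: +3 new -> 4 infected
Step 2: +5 new -> 9 infected
Step 3: +5 new -> 14 infected
Step 4: +3 new -> 17 infected
Step 5: +5 new -> 22 infected
Step 6: +4 new -> 26 infected
Step 7: +2 new -> 28 infected
Step 8: +0 new -> 28 infected

Answer: 28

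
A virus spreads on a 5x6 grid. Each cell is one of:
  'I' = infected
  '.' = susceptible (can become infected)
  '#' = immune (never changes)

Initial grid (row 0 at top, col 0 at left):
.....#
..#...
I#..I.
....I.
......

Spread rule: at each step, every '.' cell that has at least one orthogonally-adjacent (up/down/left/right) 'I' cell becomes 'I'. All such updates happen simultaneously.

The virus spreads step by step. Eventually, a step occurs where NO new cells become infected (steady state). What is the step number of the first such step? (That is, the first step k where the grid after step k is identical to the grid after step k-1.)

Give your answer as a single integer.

Answer: 5

Derivation:
Step 0 (initial): 3 infected
Step 1: +8 new -> 11 infected
Step 2: +11 new -> 22 infected
Step 3: +4 new -> 26 infected
Step 4: +1 new -> 27 infected
Step 5: +0 new -> 27 infected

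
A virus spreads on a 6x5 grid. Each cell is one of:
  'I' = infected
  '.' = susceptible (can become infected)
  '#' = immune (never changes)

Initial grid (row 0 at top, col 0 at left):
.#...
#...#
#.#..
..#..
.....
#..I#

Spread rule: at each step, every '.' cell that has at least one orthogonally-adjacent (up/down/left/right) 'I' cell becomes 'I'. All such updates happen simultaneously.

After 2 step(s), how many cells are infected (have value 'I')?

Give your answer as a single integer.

Answer: 7

Derivation:
Step 0 (initial): 1 infected
Step 1: +2 new -> 3 infected
Step 2: +4 new -> 7 infected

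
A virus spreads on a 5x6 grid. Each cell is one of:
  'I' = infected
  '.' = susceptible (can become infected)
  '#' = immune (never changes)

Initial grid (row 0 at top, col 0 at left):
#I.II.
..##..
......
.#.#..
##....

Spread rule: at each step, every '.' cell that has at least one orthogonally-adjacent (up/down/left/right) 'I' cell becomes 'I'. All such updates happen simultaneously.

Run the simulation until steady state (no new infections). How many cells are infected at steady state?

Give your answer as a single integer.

Step 0 (initial): 3 infected
Step 1: +4 new -> 7 infected
Step 2: +4 new -> 11 infected
Step 3: +5 new -> 16 infected
Step 4: +4 new -> 20 infected
Step 5: +3 new -> 23 infected
Step 6: +0 new -> 23 infected

Answer: 23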